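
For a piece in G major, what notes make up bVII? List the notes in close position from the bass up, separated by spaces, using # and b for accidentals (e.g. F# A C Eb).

Scale degree 7 in G major is F#; lowering it a half step gives F. bVII is a major triad on the lowered seventh degree (the subtonic), borrowed from the parallel minor.
So the chord is F-A-C, a major triad.

F A C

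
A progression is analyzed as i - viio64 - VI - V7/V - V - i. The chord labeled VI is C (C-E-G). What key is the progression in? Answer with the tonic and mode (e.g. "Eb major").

E minor

VI is given as C-E-G — a major triad with root C.
Counting down 5 scale steps from C places the tonic on E; a major triad on degree 6 is diatonic only in minor.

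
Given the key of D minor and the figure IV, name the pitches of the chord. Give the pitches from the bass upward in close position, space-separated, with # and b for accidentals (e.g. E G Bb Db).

Scale degree 4 in D minor is G; here the chord built on it is altered to a major triad. IV is the major subdominant, borrowed from the parallel major.
So the chord is G-B-D.

G B D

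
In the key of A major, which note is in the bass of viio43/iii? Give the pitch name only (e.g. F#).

The applied chord viio43/iii is rooted on B#: B#-D#-F#-A.
The figure 43 means second inversion — the fifth is in the bass.

F#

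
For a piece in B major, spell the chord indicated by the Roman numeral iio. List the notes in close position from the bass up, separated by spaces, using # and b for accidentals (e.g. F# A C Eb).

iio is the diminished supertonic triad, borrowed from the parallel minor. In B major that root is C#.
So the chord is C#-E-G.

C# E G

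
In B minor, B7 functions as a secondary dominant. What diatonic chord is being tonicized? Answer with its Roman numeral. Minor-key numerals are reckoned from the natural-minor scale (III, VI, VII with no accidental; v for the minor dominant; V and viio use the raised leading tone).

The chord is a dominant seventh chord on B.
A dominant resolves down a perfect fifth: B → E. In B minor, E is scale degree 4, i.e. iv.

iv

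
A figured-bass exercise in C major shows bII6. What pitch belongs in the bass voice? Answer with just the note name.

bII in C major has root Db; the chord is Db-F-Ab.
The figure 6 means first inversion — the third is in the bass.

F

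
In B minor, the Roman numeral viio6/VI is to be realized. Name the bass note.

A

The applied chord viio6/VI is rooted on F#: F#-A-C.
The figure 6 means first inversion — the third is in the bass.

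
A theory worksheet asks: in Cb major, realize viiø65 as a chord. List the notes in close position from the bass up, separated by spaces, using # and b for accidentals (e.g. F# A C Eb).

In Cb major, the leading tone is Bb, and the diatonic chord built there is a half-diminished seventh chord.
Stacking thirds from Bb gives Bb-Db-Fb-Ab.
With the 65 figure the chord is in first inversion; from the bass Db upward in close position it reads Db-Fb-Ab-Bb.

Db Fb Ab Bb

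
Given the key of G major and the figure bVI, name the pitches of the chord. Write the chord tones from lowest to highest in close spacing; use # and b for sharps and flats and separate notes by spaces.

Scale degree 6 in G major is E; lowering it a half step gives Eb. bVI is a major triad on the lowered sixth degree, borrowed from the parallel minor.
So the chord is Eb-G-Bb, a major triad.

Eb G Bb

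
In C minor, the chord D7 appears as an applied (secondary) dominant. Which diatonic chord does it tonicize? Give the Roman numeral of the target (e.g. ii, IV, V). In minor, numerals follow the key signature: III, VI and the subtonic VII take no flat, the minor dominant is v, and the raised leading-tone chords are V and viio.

V

The chord is a dominant seventh chord on D.
A dominant resolves down a perfect fifth: D → G. In C minor, G is scale degree 5, i.e. V.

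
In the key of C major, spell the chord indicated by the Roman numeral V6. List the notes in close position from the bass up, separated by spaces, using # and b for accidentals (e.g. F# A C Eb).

B D G

In C major, the fifth degree is G, and the diatonic chord built there is a major triad.
That chord is spelled G-B-D.
The figured bass 6 indicates first inversion, placing the third (B) in the bass: B-D-G.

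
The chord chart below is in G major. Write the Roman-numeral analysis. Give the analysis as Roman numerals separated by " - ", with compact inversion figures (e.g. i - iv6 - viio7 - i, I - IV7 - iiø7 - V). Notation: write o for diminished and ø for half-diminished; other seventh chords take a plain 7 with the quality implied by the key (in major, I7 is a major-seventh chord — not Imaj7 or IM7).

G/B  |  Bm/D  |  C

G/B: major triad on G = scale degree 1 → I6.
Bm/D: minor triad on B = scale degree 3 → iii6.
C has root C, degree 4 in G major, so IV.

I6 - iii6 - IV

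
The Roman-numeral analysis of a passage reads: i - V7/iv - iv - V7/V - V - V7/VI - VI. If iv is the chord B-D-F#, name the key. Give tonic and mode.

F# minor

The chord Bm is a minor triad rooted on B; its label is iv.
Counting down 3 scale steps from B places the tonic on F#; a minor triad on degree 4 is diatonic only in minor.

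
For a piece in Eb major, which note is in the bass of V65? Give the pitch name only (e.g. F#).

D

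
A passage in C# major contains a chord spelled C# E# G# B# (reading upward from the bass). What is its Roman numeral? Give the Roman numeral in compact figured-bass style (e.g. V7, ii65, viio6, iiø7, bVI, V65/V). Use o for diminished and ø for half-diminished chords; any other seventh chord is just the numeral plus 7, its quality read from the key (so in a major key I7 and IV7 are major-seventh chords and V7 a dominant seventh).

Stacked in thirds the chord is C#-E#-G#-B#: a major seventh chord on C#.
C# is scale degree 1 in C# major, and a major seventh chord on that degree is written I7.

I7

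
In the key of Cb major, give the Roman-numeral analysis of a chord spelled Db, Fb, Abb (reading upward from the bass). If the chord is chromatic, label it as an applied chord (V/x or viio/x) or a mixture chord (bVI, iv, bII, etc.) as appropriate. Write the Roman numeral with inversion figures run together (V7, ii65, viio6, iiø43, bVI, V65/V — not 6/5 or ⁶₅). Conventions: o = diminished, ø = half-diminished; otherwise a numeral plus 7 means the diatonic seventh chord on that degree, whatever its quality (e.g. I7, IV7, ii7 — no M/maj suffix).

iio

The pitches Db-Fb-Abb form a diminished triad rooted on Db.
Db is the second degree of Cb major. This is the diminished supertonic triad, borrowed from the parallel minor.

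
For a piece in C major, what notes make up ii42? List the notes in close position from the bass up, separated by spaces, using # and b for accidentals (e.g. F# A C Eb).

C D F A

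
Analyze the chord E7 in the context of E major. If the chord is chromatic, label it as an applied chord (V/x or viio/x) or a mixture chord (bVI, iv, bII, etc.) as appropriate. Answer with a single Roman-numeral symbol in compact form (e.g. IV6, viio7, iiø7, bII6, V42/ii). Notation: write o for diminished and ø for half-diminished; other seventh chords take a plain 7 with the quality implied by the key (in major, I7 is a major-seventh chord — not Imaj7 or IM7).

Stacked in thirds the chord is E-G#-B-D: a dominant seventh chord on E.
E is not a diatonic chord root with this quality in E major, but it lies a perfect fifth above A (IV), so the chord functions as an applied dominant of IV.

V7/IV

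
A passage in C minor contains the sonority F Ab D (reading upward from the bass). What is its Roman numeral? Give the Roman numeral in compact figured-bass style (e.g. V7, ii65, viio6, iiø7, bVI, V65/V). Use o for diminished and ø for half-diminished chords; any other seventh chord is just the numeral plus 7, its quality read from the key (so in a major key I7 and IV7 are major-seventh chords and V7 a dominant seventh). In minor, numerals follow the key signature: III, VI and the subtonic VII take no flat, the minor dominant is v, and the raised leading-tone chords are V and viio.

The pitches D-F-Ab form a diminished triad rooted on D.
D is scale degree 2 in C minor, and a diminished triad on that degree is written iio.
With F in the bass the chord is in first inversion, so the figured bass is 6.

iio6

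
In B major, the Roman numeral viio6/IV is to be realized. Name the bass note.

F#

The applied chord viio6/IV is rooted on D#: D#-F#-A.
The figure 6 means first inversion — the third is in the bass.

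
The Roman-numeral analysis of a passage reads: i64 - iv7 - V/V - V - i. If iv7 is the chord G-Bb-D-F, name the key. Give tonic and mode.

D minor

The chord Gm7 is a minor seventh chord rooted on G; its label is iv7.
If G is scale degree 4 and the mode makes that degree carry a minor seventh chord, the tonic is D and the mode is minor.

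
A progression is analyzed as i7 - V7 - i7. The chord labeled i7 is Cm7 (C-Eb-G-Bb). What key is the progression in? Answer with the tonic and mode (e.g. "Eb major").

C minor

i7 is given as C-Eb-G-Bb — a minor seventh chord with root C.
If C is scale degree 1 and the mode makes that degree carry a minor seventh chord, the tonic is C and the mode is minor.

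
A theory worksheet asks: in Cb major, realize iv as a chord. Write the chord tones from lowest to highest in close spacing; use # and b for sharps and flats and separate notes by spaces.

Scale degree 4 in Cb major is Fb; here the chord built on it is altered to a minor triad. iv is the minor subdominant, borrowed from the parallel minor.
So the chord is Fb-Abb-Cb, a minor triad.

Fb Abb Cb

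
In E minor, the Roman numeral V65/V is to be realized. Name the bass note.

The applied chord V65/V is rooted on F#: F#-A#-C#-E.
The figure 65 means first inversion — the third is in the bass.

A#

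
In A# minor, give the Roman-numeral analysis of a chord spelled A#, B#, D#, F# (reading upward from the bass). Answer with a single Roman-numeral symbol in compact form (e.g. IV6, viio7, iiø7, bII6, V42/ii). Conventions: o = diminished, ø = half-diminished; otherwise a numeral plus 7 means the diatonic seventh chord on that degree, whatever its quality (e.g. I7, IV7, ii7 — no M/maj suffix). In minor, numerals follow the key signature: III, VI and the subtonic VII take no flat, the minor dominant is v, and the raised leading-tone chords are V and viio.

iiø42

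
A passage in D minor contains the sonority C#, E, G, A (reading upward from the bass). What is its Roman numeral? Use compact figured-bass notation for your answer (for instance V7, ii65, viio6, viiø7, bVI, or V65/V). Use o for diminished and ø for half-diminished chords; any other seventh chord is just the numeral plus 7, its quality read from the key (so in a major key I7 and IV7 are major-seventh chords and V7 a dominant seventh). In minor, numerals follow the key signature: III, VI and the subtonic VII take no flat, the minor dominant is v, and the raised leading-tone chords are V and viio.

V65

Stacked in thirds the chord is A-C#-E-G: a dominant seventh chord on A.
In D minor, A is the dominant; the diatonic dominant seventh chord there is V7.
With C# in the bass the chord is in first inversion, so the figured bass is 65.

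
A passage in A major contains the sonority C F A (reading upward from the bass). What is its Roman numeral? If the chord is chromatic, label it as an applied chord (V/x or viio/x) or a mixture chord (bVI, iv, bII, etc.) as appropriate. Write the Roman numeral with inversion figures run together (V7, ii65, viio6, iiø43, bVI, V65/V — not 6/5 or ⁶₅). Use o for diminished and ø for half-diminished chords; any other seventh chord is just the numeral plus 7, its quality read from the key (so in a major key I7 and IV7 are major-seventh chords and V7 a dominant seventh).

bVI64

The pitches F-A-C form a major triad rooted on F.
F is the lowered sixth degree of A major (diatonic 6 would be F#). This is a major triad on the lowered sixth degree, borrowed from the parallel minor.
With C in the bass the chord is in second inversion, so the figured bass is 64.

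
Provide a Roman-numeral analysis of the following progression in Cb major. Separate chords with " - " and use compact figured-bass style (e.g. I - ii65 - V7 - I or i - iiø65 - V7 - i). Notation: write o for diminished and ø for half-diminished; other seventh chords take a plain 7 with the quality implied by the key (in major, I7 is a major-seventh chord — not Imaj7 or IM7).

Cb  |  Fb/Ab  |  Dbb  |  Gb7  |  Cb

Cb has root Cb, degree 1 in Cb major, so I.
Fb/Ab: major triad on Fb = scale degree 4 → IV6.
Dbb: major triad on Dbb — chromatic; Dbb is the lowered second degree, so this is the Neapolitan chord, bII.
Gb7 has root Gb, degree 5 in Cb major, so V7.
Cb: major triad on Cb = scale degree 1 → I.

I - IV6 - bII - V7 - I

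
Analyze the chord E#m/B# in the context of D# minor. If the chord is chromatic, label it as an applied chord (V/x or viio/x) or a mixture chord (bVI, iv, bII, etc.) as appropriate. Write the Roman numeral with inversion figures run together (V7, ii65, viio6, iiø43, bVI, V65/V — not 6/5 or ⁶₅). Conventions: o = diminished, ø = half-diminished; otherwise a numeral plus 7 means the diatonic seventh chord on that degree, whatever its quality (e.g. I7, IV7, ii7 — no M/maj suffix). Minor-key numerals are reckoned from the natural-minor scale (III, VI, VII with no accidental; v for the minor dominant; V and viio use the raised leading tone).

ii64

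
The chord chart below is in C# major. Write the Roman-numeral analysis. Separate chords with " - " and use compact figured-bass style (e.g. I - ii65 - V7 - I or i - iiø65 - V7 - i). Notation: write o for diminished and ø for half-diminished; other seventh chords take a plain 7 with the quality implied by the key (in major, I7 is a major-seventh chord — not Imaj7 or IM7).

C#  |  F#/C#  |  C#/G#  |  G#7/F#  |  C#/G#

I - IV64 - I64 - V42 - I64

C#: root C# is the tonic; major triad there is I.
F#/C# has root F#, degree 4 in C# major, so IV64.
C#/G# has root C#, degree 1 in C# major, so I64.
G#7/F#: dominant seventh chord on G# = scale degree 5 → V42.
C#/G# has root C#, degree 1 in C# major, so I64.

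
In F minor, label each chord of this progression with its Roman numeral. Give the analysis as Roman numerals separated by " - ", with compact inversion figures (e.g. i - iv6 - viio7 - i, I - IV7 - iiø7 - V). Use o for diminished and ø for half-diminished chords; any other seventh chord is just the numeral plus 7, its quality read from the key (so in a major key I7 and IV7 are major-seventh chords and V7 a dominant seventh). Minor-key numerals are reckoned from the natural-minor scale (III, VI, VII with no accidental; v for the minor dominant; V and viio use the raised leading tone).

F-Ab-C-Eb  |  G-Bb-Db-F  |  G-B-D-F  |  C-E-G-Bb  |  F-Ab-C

F-Ab-C-Eb has root F, degree 1 in F minor, so i7.
G-Bb-Db-F: root G is the supertonic; half-diminished seventh chord there is iiø7.
G-B-D-F is the secondary dominant of V (dominant seventh chord on G): V7/V.
C-E-G-Bb: root C is the dominant; dominant seventh chord there is V7.
F-Ab-C: minor triad on F = scale degree 1 → i.

i7 - iiø7 - V7/V - V7 - i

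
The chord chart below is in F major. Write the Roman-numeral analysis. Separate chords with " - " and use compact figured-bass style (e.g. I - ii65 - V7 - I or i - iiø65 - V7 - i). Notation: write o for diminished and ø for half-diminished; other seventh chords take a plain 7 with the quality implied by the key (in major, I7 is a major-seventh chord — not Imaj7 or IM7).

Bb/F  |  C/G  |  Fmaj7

Bb/F: root Bb is the subdominant; major triad there is IV64.
C/G: major triad on C = scale degree 5 → V64.
Fmaj7 has root F, degree 1 in F major, so I7.

IV64 - V64 - I7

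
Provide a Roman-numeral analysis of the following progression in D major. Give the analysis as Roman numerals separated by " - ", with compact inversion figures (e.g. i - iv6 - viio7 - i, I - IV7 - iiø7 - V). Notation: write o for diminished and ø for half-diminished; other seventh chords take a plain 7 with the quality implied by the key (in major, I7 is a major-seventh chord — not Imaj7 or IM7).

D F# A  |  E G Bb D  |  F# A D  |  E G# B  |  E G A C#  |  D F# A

D-F#-A: major triad on D = scale degree 1 → I.
E-G-Bb-D: E with this quality isn't in the key; it's iiø7, borrowed from the parallel minor.
F#-A-D has root D, degree 1 in D major, so I6.
E-G#-B: chromatic; E is V of V, so V/V.
E-G-A-C#: dominant seventh chord on A = scale degree 5 → V43.
D-F#-A has root D, degree 1 in D major, so I.

I - iiø7 - I6 - V/V - V43 - I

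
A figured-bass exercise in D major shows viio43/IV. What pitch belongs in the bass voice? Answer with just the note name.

C

The applied chord viio43/IV is rooted on F#: F#-A-C-Eb.
The figure 43 means second inversion — the fifth is in the bass.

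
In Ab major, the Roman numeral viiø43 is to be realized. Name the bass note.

Db

viiø in Ab major has root G; the chord is G-Bb-Db-F.
The figure 43 means second inversion — the fifth is in the bass.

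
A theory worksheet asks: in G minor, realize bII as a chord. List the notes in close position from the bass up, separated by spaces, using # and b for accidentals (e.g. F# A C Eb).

Ab C Eb

Scale degree 2 in G minor is A; lowering it a half step gives Ab. bII is the Neapolitan chord — a major triad on the lowered second degree.
So the chord is Ab-C-Eb, a major triad.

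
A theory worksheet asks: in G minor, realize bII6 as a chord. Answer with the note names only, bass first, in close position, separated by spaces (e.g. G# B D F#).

bII6 is the Neapolitan sixth — a major triad on the lowered second degree, here in its customary first inversion. In G minor that root is Ab.
So the chord is Ab-C-Eb, a major triad.
With the 6 figure the chord is in first inversion; from the bass C upward in close position it reads C-Eb-Ab.

C Eb Ab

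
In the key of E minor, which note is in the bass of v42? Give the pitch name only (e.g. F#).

v in E minor has root B; the chord is B-D-F#-A.
The figure 42 means third inversion — the seventh is in the bass.

A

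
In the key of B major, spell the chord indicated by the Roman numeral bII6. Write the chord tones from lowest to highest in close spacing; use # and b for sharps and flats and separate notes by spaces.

bII6 is the Neapolitan sixth — a major triad on the lowered second degree, here in its customary first inversion. In B major that root is C.
So the chord is C-E-G, a major triad.
With the 6 figure the chord is in first inversion; from the bass E upward in close position it reads E-G-C.

E G C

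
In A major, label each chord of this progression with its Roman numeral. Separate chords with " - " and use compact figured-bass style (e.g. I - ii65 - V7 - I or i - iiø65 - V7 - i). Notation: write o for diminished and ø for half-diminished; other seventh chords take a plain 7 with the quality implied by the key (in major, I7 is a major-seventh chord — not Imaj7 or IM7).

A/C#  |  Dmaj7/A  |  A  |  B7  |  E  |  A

A/C# has root A, degree 1 in A major, so I6.
Dmaj7/A: root D is the subdominant; major seventh chord there is IV43.
A: root A is the tonic; major triad there is I.
B7: a dominant seventh chord on B, the applied dominant of V → V7/V.
E: major triad on E = scale degree 5 → V.
A has root A, degree 1 in A major, so I.

I6 - IV43 - I - V7/V - V - I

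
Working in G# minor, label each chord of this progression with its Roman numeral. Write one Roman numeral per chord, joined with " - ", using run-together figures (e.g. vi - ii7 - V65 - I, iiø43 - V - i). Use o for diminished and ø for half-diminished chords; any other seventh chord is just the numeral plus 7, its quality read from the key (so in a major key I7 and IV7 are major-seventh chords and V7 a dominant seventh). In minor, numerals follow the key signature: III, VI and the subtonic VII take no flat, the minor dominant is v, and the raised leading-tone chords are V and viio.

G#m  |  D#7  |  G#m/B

i - V7 - i6

G#m: minor triad on G# = scale degree 1 → i.
D#7: dominant seventh chord on D# = scale degree 5 → V7.
G#m/B has root G#, degree 1 in G# minor, so i6.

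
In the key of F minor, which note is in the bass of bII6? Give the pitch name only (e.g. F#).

Bb

bII in F minor has root Gb; the chord is Gb-Bb-Db.
The figure 6 means first inversion — the third is in the bass.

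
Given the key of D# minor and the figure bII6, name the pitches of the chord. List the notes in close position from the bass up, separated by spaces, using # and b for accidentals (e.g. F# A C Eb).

Scale degree 2 in D# minor is E#; lowering it a half step gives E. bII6 is the Neapolitan sixth — a major triad on the lowered second degree, here in its customary first inversion.
So the chord is E-G#-B, a major triad.
The figured bass 6 indicates first inversion, placing the third (G#) in the bass: G#-B-E.

G# B E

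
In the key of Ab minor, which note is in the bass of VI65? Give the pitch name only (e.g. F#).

Ab

VI in Ab minor has root Fb; the chord is Fb-Ab-Cb-Eb.
The figure 65 means first inversion — the third is in the bass.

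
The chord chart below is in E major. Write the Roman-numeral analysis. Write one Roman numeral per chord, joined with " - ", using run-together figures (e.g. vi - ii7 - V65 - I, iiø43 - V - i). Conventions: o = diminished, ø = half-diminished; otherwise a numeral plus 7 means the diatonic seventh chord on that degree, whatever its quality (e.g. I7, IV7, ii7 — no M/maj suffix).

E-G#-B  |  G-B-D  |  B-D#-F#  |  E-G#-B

E-G#-B: major triad on E = scale degree 1 → I.
G-B-D: G with this quality isn't in the key; it's bIII, borrowed from the parallel minor.
B-D#-F#: root B is the dominant; major triad there is V.
E-G#-B: major triad on E = scale degree 1 → I.

I - bIII - V - I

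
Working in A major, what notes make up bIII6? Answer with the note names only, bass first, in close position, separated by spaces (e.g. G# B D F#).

E G C

bIII6 is a major triad on the lowered third degree, borrowed from the parallel minor. In A major that root is C.
So the chord is C-E-G, a major triad.
The figured bass 6 indicates first inversion, placing the third (E) in the bass: E-G-C.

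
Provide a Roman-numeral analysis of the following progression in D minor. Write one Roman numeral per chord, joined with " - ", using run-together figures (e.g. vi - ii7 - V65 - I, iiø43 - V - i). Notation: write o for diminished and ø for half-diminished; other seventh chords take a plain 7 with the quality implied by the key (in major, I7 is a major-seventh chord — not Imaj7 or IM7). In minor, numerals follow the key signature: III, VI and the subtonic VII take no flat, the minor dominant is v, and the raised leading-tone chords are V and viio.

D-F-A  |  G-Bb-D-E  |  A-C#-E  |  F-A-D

D-F-A has root D, degree 1 in D minor, so i.
G-Bb-D-E: root E is the supertonic; half-diminished seventh chord there is iiø65.
A-C#-E: root A is the dominant; major triad there is V.
F-A-D: root D is the tonic; minor triad there is i6.

i - iiø65 - V - i6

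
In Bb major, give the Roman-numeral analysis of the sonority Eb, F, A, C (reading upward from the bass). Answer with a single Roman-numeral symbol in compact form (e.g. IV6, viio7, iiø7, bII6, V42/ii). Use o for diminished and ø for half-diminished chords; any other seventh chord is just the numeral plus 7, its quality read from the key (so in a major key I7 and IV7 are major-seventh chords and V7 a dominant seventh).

V42

Stacked in thirds the chord is F-A-C-Eb: a dominant seventh chord on F.
F is scale degree 5 in Bb major, and a dominant seventh chord on that degree is written V7.
With Eb in the bass the chord is in third inversion, so the figured bass is 42.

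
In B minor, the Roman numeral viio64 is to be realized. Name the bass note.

E

viio in B minor has root A#; the chord is A#-C#-E.
The figure 64 means second inversion — the fifth is in the bass.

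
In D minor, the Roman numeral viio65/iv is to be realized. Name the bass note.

A

The applied chord viio65/iv is rooted on F#: F#-A-C-Eb.
The figure 65 means first inversion — the third is in the bass.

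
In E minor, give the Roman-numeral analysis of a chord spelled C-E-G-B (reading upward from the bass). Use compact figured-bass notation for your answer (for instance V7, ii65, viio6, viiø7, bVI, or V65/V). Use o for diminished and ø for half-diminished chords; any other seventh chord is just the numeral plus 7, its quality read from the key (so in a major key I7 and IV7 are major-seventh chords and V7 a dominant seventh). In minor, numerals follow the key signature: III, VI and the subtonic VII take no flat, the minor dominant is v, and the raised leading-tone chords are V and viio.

Stacked in thirds the chord is C-E-G-B: a major seventh chord on C.
In E minor, C is the submediant; the diatonic major seventh chord there is VI7.

VI7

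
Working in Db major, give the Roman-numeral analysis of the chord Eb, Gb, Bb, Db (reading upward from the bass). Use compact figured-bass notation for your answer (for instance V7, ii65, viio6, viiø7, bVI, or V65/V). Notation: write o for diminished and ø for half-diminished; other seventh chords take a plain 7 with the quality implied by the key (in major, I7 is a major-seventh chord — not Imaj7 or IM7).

ii7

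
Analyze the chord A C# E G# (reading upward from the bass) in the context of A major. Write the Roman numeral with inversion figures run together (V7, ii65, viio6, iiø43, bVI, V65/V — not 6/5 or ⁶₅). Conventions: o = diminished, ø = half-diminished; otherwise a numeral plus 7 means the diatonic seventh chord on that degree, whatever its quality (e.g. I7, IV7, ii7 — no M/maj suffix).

The pitches A-C#-E-G# form a major seventh chord rooted on A.
In A major, A is the tonic; the diatonic major seventh chord there is I7.

I7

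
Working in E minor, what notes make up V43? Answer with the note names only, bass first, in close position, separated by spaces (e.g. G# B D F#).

F# A B D#

In E minor, scale degree 5 is B. The dominant is major (leading tone raised), so V is a dominant seventh chord.
Stacking thirds from B gives B-D#-F#-A.
With the 43 figure the chord is in second inversion; from the bass F# upward in close position it reads F#-A-B-D#.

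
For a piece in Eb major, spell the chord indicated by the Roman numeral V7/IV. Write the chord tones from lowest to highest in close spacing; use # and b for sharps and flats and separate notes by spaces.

Eb G Bb Db

V7/IV is a secondary dominant — the dominant seventh of IV. IV in Eb major is Ab, so the applied chord's root is Eb, a perfect fifth above.
Building a dominant seventh chord on Eb gives Eb-G-Bb-Db.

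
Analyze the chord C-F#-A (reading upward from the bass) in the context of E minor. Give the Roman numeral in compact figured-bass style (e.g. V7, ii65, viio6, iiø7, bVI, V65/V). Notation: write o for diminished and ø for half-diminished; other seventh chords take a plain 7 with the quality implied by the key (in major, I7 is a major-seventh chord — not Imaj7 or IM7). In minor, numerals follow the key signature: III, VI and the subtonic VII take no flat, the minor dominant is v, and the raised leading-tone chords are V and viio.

iio64

Stacked in thirds the chord is F#-A-C: a diminished triad on F#.
F# is scale degree 2 in E minor, and a diminished triad on that degree is written iio.
With C in the bass the chord is in second inversion, so the figured bass is 64.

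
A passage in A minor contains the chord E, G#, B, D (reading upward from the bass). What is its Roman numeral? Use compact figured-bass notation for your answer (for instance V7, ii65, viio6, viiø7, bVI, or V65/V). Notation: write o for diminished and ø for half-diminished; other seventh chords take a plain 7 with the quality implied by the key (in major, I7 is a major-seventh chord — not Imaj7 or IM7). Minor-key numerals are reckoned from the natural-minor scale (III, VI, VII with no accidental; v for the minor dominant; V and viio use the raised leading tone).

Stacked in thirds the chord is E-G#-B-D: a dominant seventh chord on E.
E is scale degree 5 in A minor, and a dominant seventh chord on that degree is written V7.

V7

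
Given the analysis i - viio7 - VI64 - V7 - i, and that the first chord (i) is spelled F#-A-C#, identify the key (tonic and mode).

The chord F#m is a minor triad rooted on F#; its label is i.
If F# is scale degree 1 and the mode makes that degree carry a minor triad, the tonic is F# and the mode is minor.

F# minor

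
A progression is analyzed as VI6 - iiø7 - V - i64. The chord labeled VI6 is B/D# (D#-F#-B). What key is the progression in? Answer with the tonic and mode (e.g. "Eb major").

VI6 is given as D#-F#-B — a major triad with root B.
Counting down 5 scale steps from B places the tonic on D#; a major triad on degree 6 is diatonic only in minor.

D# minor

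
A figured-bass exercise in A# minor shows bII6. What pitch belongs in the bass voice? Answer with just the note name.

D#

bII in A# minor has root B; the chord is B-D#-F#.
The figure 6 means first inversion — the third is in the bass.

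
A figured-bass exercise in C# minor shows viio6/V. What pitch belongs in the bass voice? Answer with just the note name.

A#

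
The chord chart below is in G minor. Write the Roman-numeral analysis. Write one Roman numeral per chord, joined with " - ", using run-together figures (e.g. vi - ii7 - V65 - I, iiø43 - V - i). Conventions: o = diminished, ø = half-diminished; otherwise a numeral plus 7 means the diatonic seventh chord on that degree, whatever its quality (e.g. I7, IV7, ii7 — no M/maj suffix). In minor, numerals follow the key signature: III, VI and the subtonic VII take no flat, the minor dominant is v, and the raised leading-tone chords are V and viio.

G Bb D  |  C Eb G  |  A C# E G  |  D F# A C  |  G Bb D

i - iv - V7/V - V7 - i

G-Bb-D: root G is the tonic; minor triad there is i.
C-Eb-G: minor triad on C = scale degree 4 → iv.
A-C#-E-G: chromatic; A is V of V, so V7/V.
D-F#-A-C: root D is the dominant; dominant seventh chord there is V7.
G-Bb-D: minor triad on G = scale degree 1 → i.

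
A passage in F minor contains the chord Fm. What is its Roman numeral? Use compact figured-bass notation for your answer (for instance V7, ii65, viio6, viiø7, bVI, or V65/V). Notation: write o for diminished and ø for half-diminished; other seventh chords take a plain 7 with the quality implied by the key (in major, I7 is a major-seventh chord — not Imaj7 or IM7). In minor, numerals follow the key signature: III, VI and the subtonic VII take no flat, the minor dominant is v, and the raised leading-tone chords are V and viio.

i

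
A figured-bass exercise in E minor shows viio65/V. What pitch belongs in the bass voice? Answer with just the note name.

The applied chord viio65/V is rooted on A#: A#-C#-E-G.
The figure 65 means first inversion — the third is in the bass.

C#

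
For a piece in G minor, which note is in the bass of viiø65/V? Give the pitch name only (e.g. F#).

E

The applied chord viiø65/V is rooted on C#: C#-E-G-B.
The figure 65 means first inversion — the third is in the bass.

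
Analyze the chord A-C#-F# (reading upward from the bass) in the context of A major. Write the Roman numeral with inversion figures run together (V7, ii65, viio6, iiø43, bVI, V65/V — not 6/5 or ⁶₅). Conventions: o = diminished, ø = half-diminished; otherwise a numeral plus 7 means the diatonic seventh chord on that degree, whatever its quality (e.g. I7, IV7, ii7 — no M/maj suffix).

Stacked in thirds the chord is F#-A-C#: a minor triad on F#.
F# is scale degree 6 in A major, and a minor triad on that degree is written vi.
With A in the bass the chord is in first inversion, so the figured bass is 6.

vi6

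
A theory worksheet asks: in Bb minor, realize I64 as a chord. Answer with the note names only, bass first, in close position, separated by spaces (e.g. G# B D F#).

F Bb D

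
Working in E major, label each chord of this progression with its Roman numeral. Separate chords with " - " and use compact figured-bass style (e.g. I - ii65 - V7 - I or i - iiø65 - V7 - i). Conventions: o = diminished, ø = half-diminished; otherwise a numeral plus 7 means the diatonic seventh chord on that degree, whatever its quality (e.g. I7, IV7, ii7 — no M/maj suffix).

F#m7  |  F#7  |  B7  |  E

F#m7: root F# is the supertonic; minor seventh chord there is ii7.
F#7: chromatic; F# is V of V, so V7/V.
B7: dominant seventh chord on B = scale degree 5 → V7.
E: major triad on E = scale degree 1 → I.

ii7 - V7/V - V7 - I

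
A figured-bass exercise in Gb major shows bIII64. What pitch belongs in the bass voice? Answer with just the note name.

bIII in Gb major has root Bbb; the chord is Bbb-Db-Fb.
The figure 64 means second inversion — the fifth is in the bass.

Fb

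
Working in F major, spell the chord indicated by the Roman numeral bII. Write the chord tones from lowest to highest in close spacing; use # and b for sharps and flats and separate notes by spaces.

Gb Bb Db

bII is the Neapolitan chord — a major triad on the lowered second degree. In F major that root is Gb.
So the chord is Gb-Bb-Db, a major triad.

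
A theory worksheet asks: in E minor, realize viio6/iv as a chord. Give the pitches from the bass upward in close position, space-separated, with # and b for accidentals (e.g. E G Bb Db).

B D G#

viio6/iv is a secondary leading-tone chord. The target iv is A in E minor; the applied chord is rooted a semitone below, on G#.
Building a diminished triad on G# gives G#-B-D.
The figured bass 6 indicates first inversion, placing the third (B) in the bass: B-D-G#.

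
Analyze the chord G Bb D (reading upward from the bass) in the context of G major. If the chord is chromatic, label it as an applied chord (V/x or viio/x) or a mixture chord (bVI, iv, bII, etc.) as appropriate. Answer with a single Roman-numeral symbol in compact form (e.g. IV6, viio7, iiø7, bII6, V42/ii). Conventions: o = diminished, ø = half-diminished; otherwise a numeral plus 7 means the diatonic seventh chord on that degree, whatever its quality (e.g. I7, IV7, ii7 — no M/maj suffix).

i

Stacked in thirds the chord is G-Bb-D: a minor triad on G.
G is the first degree of G major. This is the minor tonic, borrowed from the parallel minor.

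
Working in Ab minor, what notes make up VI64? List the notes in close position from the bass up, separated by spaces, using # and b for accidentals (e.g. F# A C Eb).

Cb Fb Ab

The numeral's case and figure indicate a major triad. In Ab minor its root, scale degree 6, is Fb.
That chord is spelled Fb-Ab-Cb.
The figured bass 64 indicates second inversion, placing the fifth (Cb) in the bass: Cb-Fb-Ab.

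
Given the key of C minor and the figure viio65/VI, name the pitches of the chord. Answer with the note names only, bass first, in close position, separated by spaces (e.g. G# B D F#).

Bb Db Fb G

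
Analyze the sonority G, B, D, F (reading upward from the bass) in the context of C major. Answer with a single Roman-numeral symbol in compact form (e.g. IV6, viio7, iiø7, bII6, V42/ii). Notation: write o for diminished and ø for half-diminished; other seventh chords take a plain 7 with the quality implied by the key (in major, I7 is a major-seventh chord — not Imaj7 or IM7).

V7

Stacked in thirds the chord is G-B-D-F: a dominant seventh chord on G.
G is scale degree 5 in C major, and a dominant seventh chord on that degree is written V7.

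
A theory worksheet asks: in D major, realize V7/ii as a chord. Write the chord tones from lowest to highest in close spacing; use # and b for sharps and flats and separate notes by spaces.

The slash means an applied dominant: we want the dominant of ii. In D major, ii is E minor, and its dominant is built on B.
Building a dominant seventh chord on B gives B-D#-F#-A.

B D# F# A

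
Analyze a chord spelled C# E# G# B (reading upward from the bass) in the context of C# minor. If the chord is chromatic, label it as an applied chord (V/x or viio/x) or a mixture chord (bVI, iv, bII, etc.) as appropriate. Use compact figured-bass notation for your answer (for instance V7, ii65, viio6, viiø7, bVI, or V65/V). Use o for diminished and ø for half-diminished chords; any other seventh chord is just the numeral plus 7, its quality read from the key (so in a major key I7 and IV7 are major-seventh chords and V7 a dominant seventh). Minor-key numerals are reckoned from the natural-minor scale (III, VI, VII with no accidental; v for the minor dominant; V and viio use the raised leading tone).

V7/iv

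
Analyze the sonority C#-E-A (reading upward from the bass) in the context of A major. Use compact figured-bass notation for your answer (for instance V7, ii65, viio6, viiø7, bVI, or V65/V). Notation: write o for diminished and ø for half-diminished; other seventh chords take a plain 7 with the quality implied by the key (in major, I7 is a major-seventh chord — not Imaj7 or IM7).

I6

Stacked in thirds the chord is A-C#-E: a major triad on A.
In A major, A is the tonic; the diatonic major triad there is I.
With C# in the bass the chord is in first inversion, so the figured bass is 6.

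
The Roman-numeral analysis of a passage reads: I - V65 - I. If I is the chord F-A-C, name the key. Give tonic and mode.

The chord F is a major triad rooted on F; its label is I.
If F is scale degree 1 and the mode makes that degree carry a major triad, the tonic is F and the mode is major.

F major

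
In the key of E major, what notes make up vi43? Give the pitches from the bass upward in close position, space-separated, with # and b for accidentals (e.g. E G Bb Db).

In E major, scale degree 6 is C#, and the diatonic chord built there is a minor seventh chord.
Stacking thirds from C# gives C#-E-G#-B.
With the 43 figure the chord is in second inversion; from the bass G# upward in close position it reads G#-B-C#-E.

G# B C# E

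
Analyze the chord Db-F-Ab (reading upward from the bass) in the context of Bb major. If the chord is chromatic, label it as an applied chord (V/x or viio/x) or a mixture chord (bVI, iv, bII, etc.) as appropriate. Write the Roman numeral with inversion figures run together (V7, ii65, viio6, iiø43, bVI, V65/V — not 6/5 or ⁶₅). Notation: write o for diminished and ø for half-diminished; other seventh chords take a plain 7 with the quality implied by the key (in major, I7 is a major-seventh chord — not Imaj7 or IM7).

bIII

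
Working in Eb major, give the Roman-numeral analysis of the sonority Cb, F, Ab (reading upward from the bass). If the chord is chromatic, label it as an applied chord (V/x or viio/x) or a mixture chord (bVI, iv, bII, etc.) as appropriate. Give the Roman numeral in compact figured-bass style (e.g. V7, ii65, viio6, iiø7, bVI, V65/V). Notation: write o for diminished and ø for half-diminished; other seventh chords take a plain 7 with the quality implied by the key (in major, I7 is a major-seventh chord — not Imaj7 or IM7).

iio64

The pitches F-Ab-Cb form a diminished triad rooted on F.
F is the second degree of Eb major. This is the diminished supertonic triad, borrowed from the parallel minor.
With Cb in the bass the chord is in second inversion, so the figured bass is 64.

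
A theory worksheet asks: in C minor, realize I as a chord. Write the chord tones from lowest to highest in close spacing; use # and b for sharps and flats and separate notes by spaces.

Scale degree 1 in C minor is C; here the chord built on it is altered to a major triad. I is the major tonic (Picardy third), borrowed from the parallel major.
So the chord is C-E-G.

C E G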